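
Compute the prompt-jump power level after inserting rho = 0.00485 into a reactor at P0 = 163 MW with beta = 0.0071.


P1/P0 = beta / (beta - rho)
P1/P0 = 0.0071 / (0.0071 - 0.00485) = 3.155556
P1 = 163 * 3.155556 = 514.36 MW

514.36


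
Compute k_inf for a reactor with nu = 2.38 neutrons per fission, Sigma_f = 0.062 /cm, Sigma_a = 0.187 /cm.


k_inf = nu * Sigma_f / Sigma_a
k_inf = 2.38 * 0.062 / 0.187
k_inf = 0.78909

0.78909


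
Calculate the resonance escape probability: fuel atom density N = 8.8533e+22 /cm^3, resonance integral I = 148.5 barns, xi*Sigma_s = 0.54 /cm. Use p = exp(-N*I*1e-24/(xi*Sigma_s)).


p = exp(-N * I * 1e-24 / (xi*Sigma_s))
p = exp(-8.8533e+22 * 148.5 * 1e-24 / 0.54)
p = 2.6694e-11

2.6694e-11


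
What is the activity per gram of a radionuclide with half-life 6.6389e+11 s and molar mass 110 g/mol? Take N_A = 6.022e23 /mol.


lambda = ln(2) / t_half = ln(2) / 6.6389e+11 = 1.044069e-12 /s
SA = lambda * N_A / M
SA = 1.044069e-12 * 6.022e23 / 110
SA = 5.7158e+09 Bq/g

5.7158e+09


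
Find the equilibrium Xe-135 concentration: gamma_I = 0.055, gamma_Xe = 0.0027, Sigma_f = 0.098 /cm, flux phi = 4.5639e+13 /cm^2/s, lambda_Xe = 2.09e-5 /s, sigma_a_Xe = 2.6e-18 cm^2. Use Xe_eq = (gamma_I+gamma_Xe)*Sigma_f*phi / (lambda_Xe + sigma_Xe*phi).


Xe_eq = (gamma_I + gamma_Xe) * Sigma_f * phi / (lambda_Xe + sigma_Xe * phi)
Numerator = (0.055 + 0.0027) * 0.098 * 4.5639e+13 = 2.580703e+11
Denominator = 2.09e-5 + 2.6e-18 * 4.5639e+13 = 1.395614e-04
Xe_eq = 2.580703e+11 / 1.395614e-04 = 1.8492e+15 /cm^3

1.8492e+15


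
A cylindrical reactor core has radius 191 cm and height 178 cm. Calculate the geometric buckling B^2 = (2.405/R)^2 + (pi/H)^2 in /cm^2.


B^2 = (2.405/R)^2 + (pi/H)^2
B^2 = (2.405/191)^2 + (pi/178)^2
B^2 = 4.7005e-04 /cm^2

4.7005e-04


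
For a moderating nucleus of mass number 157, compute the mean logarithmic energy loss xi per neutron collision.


xi = 1 + (A-1)^2/(2A) * ln((A-1)/(A+1))
xi = 1 + (157-1)^2/(2*157) * ln((157-1)/(157 +1))
xi = 0.012685

0.012685


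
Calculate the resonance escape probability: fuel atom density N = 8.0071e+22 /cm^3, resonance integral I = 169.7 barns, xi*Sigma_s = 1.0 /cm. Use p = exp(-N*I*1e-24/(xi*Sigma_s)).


p = exp(-N * I * 1e-24 / (xi*Sigma_s))
p = exp(-8.0071e+22 * 169.7 * 1e-24 / 1.0)
p = 1.2554e-06

1.2554e-06


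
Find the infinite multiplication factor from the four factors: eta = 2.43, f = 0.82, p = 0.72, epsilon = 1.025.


k_inf = eta * f * p * epsilon
k_inf = 2.43 * 0.82 * 0.72 * 1.025
k_inf = 1.4705

1.4705


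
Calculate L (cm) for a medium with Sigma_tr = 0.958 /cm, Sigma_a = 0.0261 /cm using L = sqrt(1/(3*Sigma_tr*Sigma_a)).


D = 1 / (3 * Sigma_tr) = 1 / (3 * 0.958) = 0.3479471 cm
L = sqrt(D / Sigma_a)
L = sqrt(0.3479471 / 0.0261)
L = 3.6512 cm

3.6512


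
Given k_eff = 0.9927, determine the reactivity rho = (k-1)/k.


rho = (k_eff - 1) / k_eff
rho = (0.9927 - 1) / 0.9927
rho = -0.0073537

-0.0073537


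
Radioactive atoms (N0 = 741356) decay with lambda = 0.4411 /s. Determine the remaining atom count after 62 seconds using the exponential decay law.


N = N0 * exp(-lambda * t)
N = 741356 * exp(-0.4411 * 62)
N = 9.8368e-07

9.8368e-07


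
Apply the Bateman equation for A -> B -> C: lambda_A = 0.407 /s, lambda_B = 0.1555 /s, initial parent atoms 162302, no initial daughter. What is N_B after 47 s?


N_B(t) = lambda_A * N_A0 / (lambda_B - lambda_A) * [exp(-lambda_A*t) - exp(-lambda_B*t)]
exp(-0.407*47) = 4.924712e-09; exp(-0.1555*47) = 6.698210e-04
N_B = 0.407 * 162302 / (0.1555 - 0.407) * (4.924712e-09 - 6.698210e-04)
N_B = 175.93

175.93


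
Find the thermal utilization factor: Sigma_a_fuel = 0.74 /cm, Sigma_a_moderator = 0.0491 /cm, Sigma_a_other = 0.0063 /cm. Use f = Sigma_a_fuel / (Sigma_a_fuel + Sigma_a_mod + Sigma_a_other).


f = Sigma_a_fuel / (Sigma_a_fuel + Sigma_a_mod + Sigma_a_other)
f = 0.74 / (0.74 + 0.0491 + 0.0063)
f = 0.93035

0.93035


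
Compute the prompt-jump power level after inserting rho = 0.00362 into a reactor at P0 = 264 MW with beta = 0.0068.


P1/P0 = beta / (beta - rho)
P1/P0 = 0.0068 / (0.0068 - 0.00362) = 2.138365
P1 = 264 * 2.138365 = 564.53 MW

564.53


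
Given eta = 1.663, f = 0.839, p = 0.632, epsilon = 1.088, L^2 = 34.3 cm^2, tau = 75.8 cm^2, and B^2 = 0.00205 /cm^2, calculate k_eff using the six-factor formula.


k_inf = eta*f*p*eps = 1.663*0.839*0.632*1.088 = 0.9594010
P_TNL = 1/(1 + L^2*B^2) = 1/(1 + 34.3*0.00205) = 0.9343044
P_FNL = exp(-B^2*tau) = exp(-0.00205*75.8) = 0.8560812
k_eff = k_inf * P_TNL * P_FNL = 0.9594010 * 0.9343044 * 0.8560812
k_eff = 0.76737

0.76737


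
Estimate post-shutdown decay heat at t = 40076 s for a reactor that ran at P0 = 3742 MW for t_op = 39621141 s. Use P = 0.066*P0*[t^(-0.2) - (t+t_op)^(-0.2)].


P/P0 = 0.066 * [t^(-0.2) - (t + t_op)^(-0.2)]
P/P0 = 0.066 * [40076^(-0.2) - (40076 + 39621141)^(-0.2)]
P/P0 = 0.066 * [0.1200669 - 0.03022225] = 0.005929747
P = 3742 * 0.005929747 = 22.189 MW

22.189


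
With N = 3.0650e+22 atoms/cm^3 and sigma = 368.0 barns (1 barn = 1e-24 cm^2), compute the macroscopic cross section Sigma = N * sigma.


Sigma = N * sigma_barns * 1e-24
Sigma = 3.0650e+22 * 368.0 * 1e-24
Sigma = 11.279 /cm

11.279


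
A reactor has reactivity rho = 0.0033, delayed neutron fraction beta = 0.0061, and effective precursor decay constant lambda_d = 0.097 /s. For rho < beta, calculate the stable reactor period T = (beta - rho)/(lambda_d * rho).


T = (beta - rho) / (lambda_d * rho)
T = (0.0061 - 0.0033) / (0.097 * 0.0033)
T = 8.7473 s

8.7473


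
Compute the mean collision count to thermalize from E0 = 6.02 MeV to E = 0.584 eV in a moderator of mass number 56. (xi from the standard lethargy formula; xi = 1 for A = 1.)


xi = 1 + (A-1)^2/(2A)*ln((A-1)/(A+1)) = 0.03529286 (for A = 56)
n = ln(E0/E) / xi
n = ln(6.02e6 / 0.584) / 0.03529286
n = ln(1.030822e+07) / 0.03529286 = 457.56

457.56


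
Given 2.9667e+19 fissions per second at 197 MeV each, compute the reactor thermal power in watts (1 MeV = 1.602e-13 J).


P = fission_rate * E_MeV * 1.602e-13
P = 2.9667e+19 * 197 * 1.602e-13
P = 9.3627e+08 W

9.3627e+08


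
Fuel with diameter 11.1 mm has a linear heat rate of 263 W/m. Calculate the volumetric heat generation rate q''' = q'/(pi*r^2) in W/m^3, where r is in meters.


r = D / 2 / 1000 = 11.1 / 2 / 1000 = 0.00555 m
q''' = q' / (pi * r^2)
q''' = 263 / (pi * 0.00555^2)
q''' = 2.7178e+06 W/m^3

2.7178e+06


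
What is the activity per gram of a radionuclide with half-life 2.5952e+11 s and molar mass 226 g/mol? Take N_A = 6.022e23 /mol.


lambda = ln(2) / t_half = ln(2) / 2.5952e+11 = 2.670882e-12 /s
SA = lambda * N_A / M
SA = 2.670882e-12 * 6.022e23 / 226
SA = 7.1168e+09 Bq/g

7.1168e+09


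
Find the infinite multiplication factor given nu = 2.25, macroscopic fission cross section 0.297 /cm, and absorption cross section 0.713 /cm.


k_inf = nu * Sigma_f / Sigma_a
k_inf = 2.25 * 0.297 / 0.713
k_inf = 0.93724

0.93724


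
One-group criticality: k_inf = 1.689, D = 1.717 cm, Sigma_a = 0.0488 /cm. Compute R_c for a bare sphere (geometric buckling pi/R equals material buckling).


L^2 = D / Sigma_a = 1.717 / 0.0488 = 35.18443 cm^2
B_m^2 = (k_inf - 1) / L^2 = (1.689 - 1) / 35.18443 = 0.01958253 /cm^2
For a bare sphere: B_g = pi/R, so R_c = pi / sqrt(B_m^2)
R_c = pi / sqrt(0.01958253) = 22.450 cm

22.450


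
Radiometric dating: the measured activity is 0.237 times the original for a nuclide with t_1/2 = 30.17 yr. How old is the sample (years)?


lambda = ln(2) / t_half = ln(2) / 30.17 = 0.02297472 /yr
t = -ln(A/A0) / lambda
t = -ln(0.237) / 0.02297472
t = 62.664 yr

62.664


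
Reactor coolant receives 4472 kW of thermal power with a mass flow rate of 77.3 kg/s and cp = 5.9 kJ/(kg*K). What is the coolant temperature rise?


dT = Q / (m_dot * cp)
dT = 4472 / (77.3 * 5.9)
dT = 9.8055 C

9.8055


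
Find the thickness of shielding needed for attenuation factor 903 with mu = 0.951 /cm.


x = ln(factor) / mu
x = ln(903) / 0.951
x = 7.1564 cm

7.1564


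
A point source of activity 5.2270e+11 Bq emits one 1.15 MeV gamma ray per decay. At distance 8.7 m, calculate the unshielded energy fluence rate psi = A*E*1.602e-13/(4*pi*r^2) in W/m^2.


psi = A * E * 1.602e-13 / (4*pi*r^2)
psi = 5.2270e+11 * 1.15 * 1.602e-13 / (4*pi*8.7^2)
psi = 1.0124e-04 W/m^2

1.0124e-04


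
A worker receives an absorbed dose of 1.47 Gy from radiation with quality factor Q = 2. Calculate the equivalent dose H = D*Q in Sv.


H = D * Q
H = 1.47 * 2
H = 2.9400 Sv

2.9400


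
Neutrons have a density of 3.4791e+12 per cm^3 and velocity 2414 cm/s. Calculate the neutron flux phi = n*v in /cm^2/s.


phi = n * v
phi = 3.4791e+12 * 2414
phi = 8.3985e+15 /cm^2/s

8.3985e+15


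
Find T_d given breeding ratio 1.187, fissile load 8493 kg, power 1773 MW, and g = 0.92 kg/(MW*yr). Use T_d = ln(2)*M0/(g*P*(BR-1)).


Breeding gain G = BR - 1 = 1.187 - 1 = 0.187
Fissile production rate = g * P * G = 0.92 * 1773 * 0.187 = 305.02692 kg/yr
T_d = ln(2) * M0 / (g * P * G)
T_d = ln(2) * 8493 / 305.02692 = 19.300 yr

19.300


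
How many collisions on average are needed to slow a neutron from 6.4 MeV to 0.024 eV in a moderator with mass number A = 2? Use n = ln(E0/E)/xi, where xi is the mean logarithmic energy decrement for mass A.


xi = 1 + (A-1)^2/(2A)*ln((A-1)/(A+1)) = 0.7253469 (for A = 2)
n = ln(E0/E) / xi
n = ln(6.4e6 / 0.024) / 0.7253469
n = ln(2.666667e+08) / 0.7253469 = 26.748

26.748


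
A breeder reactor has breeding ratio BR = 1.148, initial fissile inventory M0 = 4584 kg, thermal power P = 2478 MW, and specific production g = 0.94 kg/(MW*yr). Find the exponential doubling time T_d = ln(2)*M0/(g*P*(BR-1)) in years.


Breeding gain G = BR - 1 = 1.148 - 1 = 0.148
Fissile production rate = g * P * G = 0.94 * 2478 * 0.148 = 344.73936 kg/yr
T_d = ln(2) * M0 / (g * P * G)
T_d = ln(2) * 4584 / 344.73936 = 9.2168 yr

9.2168


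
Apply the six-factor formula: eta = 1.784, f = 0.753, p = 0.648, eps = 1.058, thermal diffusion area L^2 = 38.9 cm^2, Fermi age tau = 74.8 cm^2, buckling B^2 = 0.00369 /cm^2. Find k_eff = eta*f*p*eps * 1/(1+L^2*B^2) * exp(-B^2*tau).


k_inf = eta*f*p*eps = 1.784*0.753*0.648*1.058 = 0.9209806
P_TNL = 1/(1 + L^2*B^2) = 1/(1 + 38.9*0.00369) = 0.8744767
P_FNL = exp(-B^2*tau) = exp(-0.00369*74.8) = 0.7588038
k_eff = k_inf * P_TNL * P_FNL = 0.9209806 * 0.8744767 * 0.7588038
k_eff = 0.61112

0.61112


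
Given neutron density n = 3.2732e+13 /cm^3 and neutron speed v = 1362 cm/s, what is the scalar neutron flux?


phi = n * v
phi = 3.2732e+13 * 1362
phi = 4.4581e+16 /cm^2/s

4.4581e+16


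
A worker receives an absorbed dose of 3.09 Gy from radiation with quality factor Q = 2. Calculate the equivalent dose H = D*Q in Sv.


H = D * Q
H = 3.09 * 2
H = 6.1800 Sv

6.1800


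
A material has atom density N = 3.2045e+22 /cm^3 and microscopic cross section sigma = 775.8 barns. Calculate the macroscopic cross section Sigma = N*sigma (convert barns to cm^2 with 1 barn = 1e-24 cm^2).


Sigma = N * sigma_barns * 1e-24
Sigma = 3.2045e+22 * 775.8 * 1e-24
Sigma = 24.861 /cm

24.861


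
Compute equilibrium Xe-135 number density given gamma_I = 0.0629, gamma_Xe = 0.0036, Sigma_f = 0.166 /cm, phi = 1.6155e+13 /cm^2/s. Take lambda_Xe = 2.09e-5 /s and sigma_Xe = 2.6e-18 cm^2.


Xe_eq = (gamma_I + gamma_Xe) * Sigma_f * phi / (lambda_Xe + sigma_Xe * phi)
Numerator = (0.0629 + 0.0036) * 0.166 * 1.6155e+13 = 1.783350e+11
Denominator = 2.09e-5 + 2.6e-18 * 1.6155e+13 = 6.290300e-05
Xe_eq = 1.783350e+11 / 6.290300e-05 = 2.8351e+15 /cm^3

2.8351e+15


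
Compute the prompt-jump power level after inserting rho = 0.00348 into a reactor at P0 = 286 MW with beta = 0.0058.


P1/P0 = beta / (beta - rho)
P1/P0 = 0.0058 / (0.0058 - 0.00348) = 2.500000
P1 = 286 * 2.500000 = 715.00 MW

715.00


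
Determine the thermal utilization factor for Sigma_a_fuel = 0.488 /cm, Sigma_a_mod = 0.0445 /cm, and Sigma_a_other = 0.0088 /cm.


f = Sigma_a_fuel / (Sigma_a_fuel + Sigma_a_mod + Sigma_a_other)
f = 0.488 / (0.488 + 0.0445 + 0.0088)
f = 0.90153

0.90153


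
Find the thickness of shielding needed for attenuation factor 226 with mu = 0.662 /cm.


x = ln(factor) / mu
x = ln(226) / 0.662
x = 8.1881 cm

8.1881


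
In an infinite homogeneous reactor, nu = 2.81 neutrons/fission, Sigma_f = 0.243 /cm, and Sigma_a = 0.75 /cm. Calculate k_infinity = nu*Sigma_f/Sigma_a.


k_inf = nu * Sigma_f / Sigma_a
k_inf = 2.81 * 0.243 / 0.75
k_inf = 0.91044

0.91044


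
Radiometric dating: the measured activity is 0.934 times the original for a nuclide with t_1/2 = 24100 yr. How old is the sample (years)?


lambda = ln(2) / t_half = ln(2) / 24100 = 2.876129e-05 /yr
t = -ln(A/A0) / lambda
t = -ln(0.934) / 2.876129e-05
t = 2374.0 yr

2374.0


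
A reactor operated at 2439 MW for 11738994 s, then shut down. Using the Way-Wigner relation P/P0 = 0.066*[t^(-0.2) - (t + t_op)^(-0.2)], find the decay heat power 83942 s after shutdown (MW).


P/P0 = 0.066 * [t^(-0.2) - (t + t_op)^(-0.2)]
P/P0 = 0.066 * [83942^(-0.2) - (83942 + 11738994)^(-0.2)]
P/P0 = 0.066 * [0.1035629 - 0.03849949] = 0.004294185
P = 2439 * 0.004294185 = 10.474 MW

10.474


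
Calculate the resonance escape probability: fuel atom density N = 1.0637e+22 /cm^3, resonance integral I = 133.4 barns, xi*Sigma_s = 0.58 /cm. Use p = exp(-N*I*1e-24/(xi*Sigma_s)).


p = exp(-N * I * 1e-24 / (xi*Sigma_s))
p = exp(-1.0637e+22 * 133.4 * 1e-24 / 0.58)
p = 0.086595

0.086595


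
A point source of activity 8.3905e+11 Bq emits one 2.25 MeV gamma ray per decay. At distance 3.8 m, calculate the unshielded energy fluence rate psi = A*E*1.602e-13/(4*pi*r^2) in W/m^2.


psi = A * E * 1.602e-13 / (4*pi*r^2)
psi = 8.3905e+11 * 2.25 * 1.602e-13 / (4*pi*3.8^2)
psi = 0.0016667 W/m^2

0.0016667


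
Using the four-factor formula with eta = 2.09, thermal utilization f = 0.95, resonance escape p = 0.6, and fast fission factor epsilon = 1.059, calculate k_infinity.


k_inf = eta * f * p * epsilon
k_inf = 2.09 * 0.95 * 0.6 * 1.059
k_inf = 1.2616

1.2616


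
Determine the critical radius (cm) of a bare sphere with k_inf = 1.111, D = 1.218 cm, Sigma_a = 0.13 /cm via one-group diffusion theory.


L^2 = D / Sigma_a = 1.218 / 0.13 = 9.369231 cm^2
B_m^2 = (k_inf - 1) / L^2 = (1.111 - 1) / 9.369231 = 0.01184729 /cm^2
For a bare sphere: B_g = pi/R, so R_c = pi / sqrt(B_m^2)
R_c = pi / sqrt(0.01184729) = 28.863 cm

28.863


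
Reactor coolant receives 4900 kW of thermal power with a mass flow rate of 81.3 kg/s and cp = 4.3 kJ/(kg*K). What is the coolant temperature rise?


dT = Q / (m_dot * cp)
dT = 4900 / (81.3 * 4.3)
dT = 14.016 C

14.016


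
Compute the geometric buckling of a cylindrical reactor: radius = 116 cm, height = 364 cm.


B^2 = (2.405/R)^2 + (pi/H)^2
B^2 = (2.405/116)^2 + (pi/364)^2
B^2 = 5.0434e-04 /cm^2

5.0434e-04


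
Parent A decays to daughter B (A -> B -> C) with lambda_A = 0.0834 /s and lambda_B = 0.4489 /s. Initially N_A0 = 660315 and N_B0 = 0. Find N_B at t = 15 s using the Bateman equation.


N_B(t) = lambda_A * N_A0 / (lambda_B - lambda_A) * [exp(-lambda_A*t) - exp(-lambda_B*t)]
exp(-0.0834*15) = 0.2862184; exp(-0.4489*15) = 0.001190359
N_B = 0.0834 * 660315 / (0.4489 - 0.0834) * (0.2862184 - 0.001190359)
N_B = 42945

42945


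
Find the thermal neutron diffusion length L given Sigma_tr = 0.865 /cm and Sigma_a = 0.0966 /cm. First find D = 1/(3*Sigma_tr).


D = 1 / (3 * Sigma_tr) = 1 / (3 * 0.865) = 0.3853565 cm
L = sqrt(D / Sigma_a)
L = sqrt(0.3853565 / 0.0966)
L = 1.9973 cm

1.9973


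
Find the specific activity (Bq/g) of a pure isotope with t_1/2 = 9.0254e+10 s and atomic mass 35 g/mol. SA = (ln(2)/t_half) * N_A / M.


lambda = ln(2) / t_half = ln(2) / 9.0254e+10 = 7.679961e-12 /s
SA = lambda * N_A / M
SA = 7.679961e-12 * 6.022e23 / 35
SA = 1.3214e+11 Bq/g

1.3214e+11


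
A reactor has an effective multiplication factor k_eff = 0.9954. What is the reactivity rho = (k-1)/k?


rho = (k_eff - 1) / k_eff
rho = (0.9954 - 1) / 0.9954
rho = -0.0046213

-0.0046213


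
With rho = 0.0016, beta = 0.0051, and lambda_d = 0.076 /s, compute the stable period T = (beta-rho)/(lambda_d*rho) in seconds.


T = (beta - rho) / (lambda_d * rho)
T = (0.0051 - 0.0016) / (0.076 * 0.0016)
T = 28.783 s

28.783


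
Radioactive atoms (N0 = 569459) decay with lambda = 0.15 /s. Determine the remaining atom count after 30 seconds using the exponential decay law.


N = N0 * exp(-lambda * t)
N = 569459 * exp(-0.15 * 30)
N = 6326.1

6326.1


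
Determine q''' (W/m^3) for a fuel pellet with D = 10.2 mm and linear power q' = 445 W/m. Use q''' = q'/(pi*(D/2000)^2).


r = D / 2 / 1000 = 10.2 / 2 / 1000 = 0.0051 m
q''' = q' / (pi * r^2)
q''' = 445 / (pi * 0.0051^2)
q''' = 5.4459e+06 W/m^3

5.4459e+06


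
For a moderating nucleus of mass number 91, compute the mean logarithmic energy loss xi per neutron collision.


xi = 1 + (A-1)^2/(2A) * ln((A-1)/(A+1))
xi = 1 + (91-1)^2/(2*91) * ln((91-1)/(91 +1))
xi = 0.021818

0.021818


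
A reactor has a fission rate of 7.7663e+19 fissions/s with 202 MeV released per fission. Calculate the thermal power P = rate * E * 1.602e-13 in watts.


P = fission_rate * E_MeV * 1.602e-13
P = 7.7663e+19 * 202 * 1.602e-13
P = 2.5132e+09 W

2.5132e+09


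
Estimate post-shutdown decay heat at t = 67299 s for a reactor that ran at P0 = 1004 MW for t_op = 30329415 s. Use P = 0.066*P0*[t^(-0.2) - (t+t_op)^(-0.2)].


P/P0 = 0.066 * [t^(-0.2) - (t + t_op)^(-0.2)]
P/P0 = 0.066 * [67299^(-0.2) - (67299 + 30329415)^(-0.2)]
P/P0 = 0.066 * [0.1082426 - 0.03187386] = 0.005040337
P = 1004 * 0.005040337 = 5.0605 MW

5.0605


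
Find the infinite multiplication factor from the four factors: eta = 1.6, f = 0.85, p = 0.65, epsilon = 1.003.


k_inf = eta * f * p * epsilon
k_inf = 1.6 * 0.85 * 0.65 * 1.003
k_inf = 0.88665

0.88665


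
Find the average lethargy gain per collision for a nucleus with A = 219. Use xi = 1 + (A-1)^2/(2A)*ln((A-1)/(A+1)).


xi = 1 + (A-1)^2/(2A) * ln((A-1)/(A+1))
xi = 1 + (219-1)^2/(2*219) * ln((219-1)/(219 +1))
xi = 0.0091047

0.0091047


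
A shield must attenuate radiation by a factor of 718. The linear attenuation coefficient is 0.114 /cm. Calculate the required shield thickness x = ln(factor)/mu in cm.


x = ln(factor) / mu
x = ln(718) / 0.114
x = 57.688 cm

57.688


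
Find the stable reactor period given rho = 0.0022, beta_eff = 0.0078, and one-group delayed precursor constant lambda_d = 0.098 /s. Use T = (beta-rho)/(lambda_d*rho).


T = (beta - rho) / (lambda_d * rho)
T = (0.0078 - 0.0022) / (0.098 * 0.0022)
T = 25.974 s

25.974


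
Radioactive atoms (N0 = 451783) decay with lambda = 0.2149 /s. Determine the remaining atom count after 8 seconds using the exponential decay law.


N = N0 * exp(-lambda * t)
N = 451783 * exp(-0.2149 * 8)
N = 80964

80964


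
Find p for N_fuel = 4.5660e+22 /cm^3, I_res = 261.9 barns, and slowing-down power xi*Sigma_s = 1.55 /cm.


p = exp(-N * I * 1e-24 / (xi*Sigma_s))
p = exp(-4.5660e+22 * 261.9 * 1e-24 / 1.55)
p = 4.4606e-04

4.4606e-04


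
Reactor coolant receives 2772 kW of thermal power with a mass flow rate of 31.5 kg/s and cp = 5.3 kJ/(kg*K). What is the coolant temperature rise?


dT = Q / (m_dot * cp)
dT = 2772 / (31.5 * 5.3)
dT = 16.604 C

16.604


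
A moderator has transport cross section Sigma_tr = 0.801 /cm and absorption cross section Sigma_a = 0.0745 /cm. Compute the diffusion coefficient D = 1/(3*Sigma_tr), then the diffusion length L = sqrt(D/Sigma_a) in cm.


D = 1 / (3 * Sigma_tr) = 1 / (3 * 0.801) = 0.4161465 cm
L = sqrt(D / Sigma_a)
L = sqrt(0.4161465 / 0.0745)
L = 2.3634 cm

2.3634


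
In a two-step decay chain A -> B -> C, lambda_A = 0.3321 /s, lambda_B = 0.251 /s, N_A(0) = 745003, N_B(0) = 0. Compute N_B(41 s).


N_B(t) = lambda_A * N_A0 / (lambda_B - lambda_A) * [exp(-lambda_A*t) - exp(-lambda_B*t)]
exp(-0.3321*41) = 1.220683e-06; exp(-0.251*41) = 3.393716e-05
N_B = 0.3321 * 745003 / (0.251 - 0.3321) * (1.220683e-06 - 3.393716e-05)
N_B = 99.810

99.810


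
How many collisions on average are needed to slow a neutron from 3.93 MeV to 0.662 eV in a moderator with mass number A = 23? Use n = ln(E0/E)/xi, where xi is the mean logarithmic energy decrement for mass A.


xi = 1 + (A-1)^2/(2A)*ln((A-1)/(A+1)) = 0.08448899 (for A = 23)
n = ln(E0/E) / xi
n = ln(3.93e6 / 0.662) / 0.08448899
n = ln(5.936556e+06) / 0.08448899 = 184.60

184.60


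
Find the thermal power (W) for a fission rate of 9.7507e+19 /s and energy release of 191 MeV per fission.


P = fission_rate * E_MeV * 1.602e-13
P = 9.7507e+19 * 191 * 1.602e-13
P = 2.9835e+09 W

2.9835e+09


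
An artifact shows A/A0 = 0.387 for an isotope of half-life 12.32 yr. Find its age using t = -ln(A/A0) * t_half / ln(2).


lambda = ln(2) / t_half = ln(2) / 12.32 = 0.05626195 /yr
t = -ln(A/A0) / lambda
t = -ln(0.387) / 0.05626195
t = 16.873 yr

16.873


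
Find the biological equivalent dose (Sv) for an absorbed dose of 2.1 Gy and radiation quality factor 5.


H = D * Q
H = 2.1 * 5
H = 10.500 Sv

10.500


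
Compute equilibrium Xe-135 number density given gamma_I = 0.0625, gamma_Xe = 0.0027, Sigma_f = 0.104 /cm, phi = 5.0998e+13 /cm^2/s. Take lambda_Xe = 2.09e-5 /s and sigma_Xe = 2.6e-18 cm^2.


Xe_eq = (gamma_I + gamma_Xe) * Sigma_f * phi / (lambda_Xe + sigma_Xe * phi)
Numerator = (0.0625 + 0.0027) * 0.104 * 5.0998e+13 = 3.458072e+11
Denominator = 2.09e-5 + 2.6e-18 * 5.0998e+13 = 1.534948e-04
Xe_eq = 3.458072e+11 / 1.534948e-04 = 2.2529e+15 /cm^3

2.2529e+15


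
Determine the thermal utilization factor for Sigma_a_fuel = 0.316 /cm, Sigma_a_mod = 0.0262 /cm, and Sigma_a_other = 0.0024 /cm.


f = Sigma_a_fuel / (Sigma_a_fuel + Sigma_a_mod + Sigma_a_other)
f = 0.316 / (0.316 + 0.0262 + 0.0024)
f = 0.91701

0.91701


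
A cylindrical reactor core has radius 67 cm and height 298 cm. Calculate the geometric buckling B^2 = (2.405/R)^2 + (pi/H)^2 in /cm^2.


B^2 = (2.405/R)^2 + (pi/H)^2
B^2 = (2.405/67)^2 + (pi/298)^2
B^2 = 0.0013996 /cm^2

0.0013996


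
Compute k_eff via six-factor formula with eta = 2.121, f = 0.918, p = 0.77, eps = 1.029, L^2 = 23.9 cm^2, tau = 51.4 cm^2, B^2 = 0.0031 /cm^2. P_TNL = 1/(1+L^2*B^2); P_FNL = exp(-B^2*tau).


k_inf = eta*f*p*eps = 2.121*0.918*0.77*1.029 = 1.542728
P_TNL = 1/(1 + L^2*B^2) = 1/(1 + 23.9*0.0031) = 0.9310207
P_FNL = exp(-B^2*tau) = exp(-0.0031*51.4) = 0.8527064
k_eff = k_inf * P_TNL * P_FNL = 1.542728 * 0.9310207 * 0.8527064
k_eff = 1.2248

1.2248


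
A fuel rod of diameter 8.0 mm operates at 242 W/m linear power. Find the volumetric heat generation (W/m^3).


r = D / 2 / 1000 = 8.0 / 2 / 1000 = 0.004 m
q''' = q' / (pi * r^2)
q''' = 242 / (pi * 0.004^2)
q''' = 4.8144e+06 W/m^3

4.8144e+06


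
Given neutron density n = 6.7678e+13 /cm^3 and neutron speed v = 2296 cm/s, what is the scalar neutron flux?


phi = n * v
phi = 6.7678e+13 * 2296
phi = 1.5539e+17 /cm^2/s

1.5539e+17


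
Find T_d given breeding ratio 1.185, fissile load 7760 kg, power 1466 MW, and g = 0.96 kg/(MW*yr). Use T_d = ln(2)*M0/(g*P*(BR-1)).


Breeding gain G = BR - 1 = 1.185 - 1 = 0.185
Fissile production rate = g * P * G = 0.96 * 1466 * 0.185 = 260.3616 kg/yr
T_d = ln(2) * M0 / (g * P * G)
T_d = ln(2) * 7760 / 260.3616 = 20.659 yr

20.659


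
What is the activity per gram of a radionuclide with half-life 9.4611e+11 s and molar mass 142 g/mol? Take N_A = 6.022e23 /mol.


lambda = ln(2) / t_half = ln(2) / 9.4611e+11 = 7.326285e-13 /s
SA = lambda * N_A / M
SA = 7.326285e-13 * 6.022e23 / 142
SA = 3.1070e+09 Bq/g

3.1070e+09


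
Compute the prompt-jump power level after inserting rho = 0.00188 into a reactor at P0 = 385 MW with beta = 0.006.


P1/P0 = beta / (beta - rho)
P1/P0 = 0.006 / (0.006 - 0.00188) = 1.456311
P1 = 385 * 1.456311 = 560.68 MW

560.68


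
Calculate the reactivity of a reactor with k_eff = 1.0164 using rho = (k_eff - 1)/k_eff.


rho = (k_eff - 1) / k_eff
rho = (1.0164 - 1) / 1.0164
rho = 0.016135

0.016135


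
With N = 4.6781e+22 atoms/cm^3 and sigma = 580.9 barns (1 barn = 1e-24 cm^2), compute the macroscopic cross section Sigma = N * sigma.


Sigma = N * sigma_barns * 1e-24
Sigma = 4.6781e+22 * 580.9 * 1e-24
Sigma = 27.175 /cm

27.175


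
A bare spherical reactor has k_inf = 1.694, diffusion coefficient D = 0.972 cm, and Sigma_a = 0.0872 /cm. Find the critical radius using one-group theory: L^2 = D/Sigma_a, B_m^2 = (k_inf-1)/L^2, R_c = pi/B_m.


L^2 = D / Sigma_a = 0.972 / 0.0872 = 11.14679 cm^2
B_m^2 = (k_inf - 1) / L^2 = (1.694 - 1) / 11.14679 = 0.06226008 /cm^2
For a bare sphere: B_g = pi/R, so R_c = pi / sqrt(B_m^2)
R_c = pi / sqrt(0.06226008) = 12.591 cm

12.591


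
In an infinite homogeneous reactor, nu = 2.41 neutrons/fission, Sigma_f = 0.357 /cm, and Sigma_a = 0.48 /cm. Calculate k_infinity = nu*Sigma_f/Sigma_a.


k_inf = nu * Sigma_f / Sigma_a
k_inf = 2.41 * 0.357 / 0.48
k_inf = 1.7924

1.7924


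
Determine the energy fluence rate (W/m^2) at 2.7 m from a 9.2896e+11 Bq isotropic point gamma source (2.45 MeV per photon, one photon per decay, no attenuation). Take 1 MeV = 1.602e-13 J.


psi = A * E * 1.602e-13 / (4*pi*r^2)
psi = 9.2896e+11 * 2.45 * 1.602e-13 / (4*pi*2.7^2)
psi = 0.0039800 W/m^2

0.0039800


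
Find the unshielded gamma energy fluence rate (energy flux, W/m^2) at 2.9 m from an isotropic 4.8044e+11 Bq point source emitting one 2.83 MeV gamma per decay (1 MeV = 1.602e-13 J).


psi = A * E * 1.602e-13 / (4*pi*r^2)
psi = 4.8044e+11 * 2.83 * 1.602e-13 / (4*pi*2.9^2)
psi = 0.0020610 W/m^2

0.0020610


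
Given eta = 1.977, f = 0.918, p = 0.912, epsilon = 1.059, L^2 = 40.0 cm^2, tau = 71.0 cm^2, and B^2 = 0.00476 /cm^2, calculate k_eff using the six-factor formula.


k_inf = eta*f*p*eps = 1.977*0.918*0.912*1.059 = 1.752831
P_TNL = 1/(1 + L^2*B^2) = 1/(1 + 40.0*0.00476) = 0.8400538
P_FNL = exp(-B^2*tau) = exp(-0.00476*71.0) = 0.7132238
k_eff = k_inf * P_TNL * P_FNL = 1.752831 * 0.8400538 * 0.7132238
k_eff = 1.0502

1.0502


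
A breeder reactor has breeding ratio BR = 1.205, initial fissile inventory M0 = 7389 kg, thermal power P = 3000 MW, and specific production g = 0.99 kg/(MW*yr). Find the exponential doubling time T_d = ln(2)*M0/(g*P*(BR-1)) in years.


Breeding gain G = BR - 1 = 1.205 - 1 = 0.205
Fissile production rate = g * P * G = 0.99 * 3000 * 0.205 = 608.85 kg/yr
T_d = ln(2) * M0 / (g * P * G)
T_d = ln(2) * 7389 / 608.85 = 8.4120 yr

8.4120


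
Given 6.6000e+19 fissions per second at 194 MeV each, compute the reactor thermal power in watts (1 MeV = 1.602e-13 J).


P = fission_rate * E_MeV * 1.602e-13
P = 6.6000e+19 * 194 * 1.602e-13
P = 2.0512e+09 W

2.0512e+09


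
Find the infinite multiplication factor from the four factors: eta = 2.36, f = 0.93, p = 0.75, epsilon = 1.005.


k_inf = eta * f * p * epsilon
k_inf = 2.36 * 0.93 * 0.75 * 1.005
k_inf = 1.6543

1.6543


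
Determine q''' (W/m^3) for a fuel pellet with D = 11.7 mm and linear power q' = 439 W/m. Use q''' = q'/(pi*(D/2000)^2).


r = D / 2 / 1000 = 11.7 / 2 / 1000 = 0.00585 m
q''' = q' / (pi * r^2)
q''' = 439 / (pi * 0.00585^2)
q''' = 4.0832e+06 W/m^3

4.0832e+06


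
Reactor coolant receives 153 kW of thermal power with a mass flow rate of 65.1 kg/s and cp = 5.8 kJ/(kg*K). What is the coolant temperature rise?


dT = Q / (m_dot * cp)
dT = 153 / (65.1 * 5.8)
dT = 0.40521 C

0.40521


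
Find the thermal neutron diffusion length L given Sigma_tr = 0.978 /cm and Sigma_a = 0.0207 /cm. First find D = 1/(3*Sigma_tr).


D = 1 / (3 * Sigma_tr) = 1 / (3 * 0.978) = 0.3408316 cm
L = sqrt(D / Sigma_a)
L = sqrt(0.3408316 / 0.0207)
L = 4.0577 cm

4.0577


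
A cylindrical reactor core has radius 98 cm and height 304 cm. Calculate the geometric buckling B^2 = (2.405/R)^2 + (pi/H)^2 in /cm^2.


B^2 = (2.405/R)^2 + (pi/H)^2
B^2 = (2.405/98)^2 + (pi/304)^2
B^2 = 7.0905e-04 /cm^2

7.0905e-04


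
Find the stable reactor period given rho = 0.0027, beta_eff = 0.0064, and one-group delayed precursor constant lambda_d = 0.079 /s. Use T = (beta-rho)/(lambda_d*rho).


T = (beta - rho) / (lambda_d * rho)
T = (0.0064 - 0.0027) / (0.079 * 0.0027)
T = 17.346 s

17.346


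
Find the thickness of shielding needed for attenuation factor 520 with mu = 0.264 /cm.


x = ln(factor) / mu
x = ln(520) / 0.264
x = 23.689 cm

23.689


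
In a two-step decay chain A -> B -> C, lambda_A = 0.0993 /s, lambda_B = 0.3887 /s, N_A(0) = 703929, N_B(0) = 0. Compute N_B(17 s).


N_B(t) = lambda_A * N_A0 / (lambda_B - lambda_A) * [exp(-lambda_A*t) - exp(-lambda_B*t)]
exp(-0.0993*17) = 0.1848704; exp(-0.3887*17) = 0.001349663
N_B = 0.0993 * 703929 / (0.3887 - 0.0993) * (0.1848704 - 0.001349663)
N_B = 44327

44327


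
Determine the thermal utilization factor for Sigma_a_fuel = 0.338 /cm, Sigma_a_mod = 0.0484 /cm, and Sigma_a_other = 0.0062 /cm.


f = Sigma_a_fuel / (Sigma_a_fuel + Sigma_a_mod + Sigma_a_other)
f = 0.338 / (0.338 + 0.0484 + 0.0062)
f = 0.86093

0.86093


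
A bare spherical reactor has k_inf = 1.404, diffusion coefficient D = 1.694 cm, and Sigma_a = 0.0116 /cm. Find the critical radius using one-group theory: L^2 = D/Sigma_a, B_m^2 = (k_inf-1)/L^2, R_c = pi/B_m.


L^2 = D / Sigma_a = 1.694 / 0.0116 = 146.0345 cm^2
B_m^2 = (k_inf - 1) / L^2 = (1.404 - 1) / 146.0345 = 0.002766470 /cm^2
For a bare sphere: B_g = pi/R, so R_c = pi / sqrt(B_m^2)
R_c = pi / sqrt(0.002766470) = 59.729 cm

59.729


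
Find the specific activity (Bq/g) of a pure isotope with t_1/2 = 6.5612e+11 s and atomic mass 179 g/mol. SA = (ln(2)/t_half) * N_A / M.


lambda = ln(2) / t_half = ln(2) / 6.5612e+11 = 1.056434e-12 /s
SA = lambda * N_A / M
SA = 1.056434e-12 * 6.022e23 / 179
SA = 3.5541e+09 Bq/g

3.5541e+09


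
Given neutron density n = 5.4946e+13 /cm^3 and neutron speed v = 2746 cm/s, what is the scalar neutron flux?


phi = n * v
phi = 5.4946e+13 * 2746
phi = 1.5088e+17 /cm^2/s

1.5088e+17


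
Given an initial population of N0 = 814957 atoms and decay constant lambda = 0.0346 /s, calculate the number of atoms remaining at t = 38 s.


N = N0 * exp(-lambda * t)
N = 814957 * exp(-0.0346 * 38)
N = 218839

218839


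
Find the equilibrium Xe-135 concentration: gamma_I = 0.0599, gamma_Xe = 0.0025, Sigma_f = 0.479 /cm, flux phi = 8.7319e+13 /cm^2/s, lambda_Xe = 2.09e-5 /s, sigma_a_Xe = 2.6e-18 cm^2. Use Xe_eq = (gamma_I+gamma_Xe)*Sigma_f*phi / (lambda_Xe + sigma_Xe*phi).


Xe_eq = (gamma_I + gamma_Xe) * Sigma_f * phi / (lambda_Xe + sigma_Xe * phi)
Numerator = (0.0599 + 0.0025) * 0.479 * 8.7319e+13 = 2.609930e+12
Denominator = 2.09e-5 + 2.6e-18 * 8.7319e+13 = 2.479294e-04
Xe_eq = 2.609930e+12 / 2.479294e-04 = 1.0527e+16 /cm^3

1.0527e+16


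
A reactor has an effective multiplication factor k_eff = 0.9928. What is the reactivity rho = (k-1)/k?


rho = (k_eff - 1) / k_eff
rho = (0.9928 - 1) / 0.9928
rho = -0.0072522

-0.0072522


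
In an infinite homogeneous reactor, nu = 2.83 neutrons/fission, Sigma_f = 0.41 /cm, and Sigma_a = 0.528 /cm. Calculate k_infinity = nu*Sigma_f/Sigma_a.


k_inf = nu * Sigma_f / Sigma_a
k_inf = 2.83 * 0.41 / 0.528
k_inf = 2.1975

2.1975


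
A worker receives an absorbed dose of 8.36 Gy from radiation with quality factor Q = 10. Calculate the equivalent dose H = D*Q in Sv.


H = D * Q
H = 8.36 * 10
H = 83.600 Sv

83.600


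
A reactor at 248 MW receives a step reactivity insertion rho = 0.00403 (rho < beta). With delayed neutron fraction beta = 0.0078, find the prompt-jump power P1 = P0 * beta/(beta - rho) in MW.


P1/P0 = beta / (beta - rho)
P1/P0 = 0.0078 / (0.0078 - 0.00403) = 2.068966
P1 = 248 * 2.068966 = 513.10 MW

513.10


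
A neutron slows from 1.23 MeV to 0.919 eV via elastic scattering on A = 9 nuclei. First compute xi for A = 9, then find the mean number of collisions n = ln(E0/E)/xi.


xi = 1 + (A-1)^2/(2A)*ln((A-1)/(A+1)) = 0.2066007 (for A = 9)
n = ln(E0/E) / xi
n = ln(1.23e6 / 0.919) / 0.2066007
n = ln(1.338411e+06) / 0.2066007 = 68.281

68.281


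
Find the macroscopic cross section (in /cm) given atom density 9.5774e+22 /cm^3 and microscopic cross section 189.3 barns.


Sigma = N * sigma_barns * 1e-24
Sigma = 9.5774e+22 * 189.3 * 1e-24
Sigma = 18.130 /cm

18.130


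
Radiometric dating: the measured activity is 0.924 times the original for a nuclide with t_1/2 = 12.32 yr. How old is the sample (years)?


lambda = ln(2) / t_half = ln(2) / 12.32 = 0.05626195 /yr
t = -ln(A/A0) / lambda
t = -ln(0.924) / 0.05626195
t = 1.4049 yr

1.4049


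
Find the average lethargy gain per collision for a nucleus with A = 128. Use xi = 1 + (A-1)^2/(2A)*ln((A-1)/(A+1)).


xi = 1 + (A-1)^2/(2A) * ln((A-1)/(A+1))
xi = 1 + (128-1)^2/(2*128) * ln((128-1)/(128 +1))
xi = 0.015544

0.015544


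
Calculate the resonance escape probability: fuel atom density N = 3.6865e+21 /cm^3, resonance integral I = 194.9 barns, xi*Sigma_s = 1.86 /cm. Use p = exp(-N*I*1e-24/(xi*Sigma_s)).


p = exp(-N * I * 1e-24 / (xi*Sigma_s))
p = exp(-3.6865e+21 * 194.9 * 1e-24 / 1.86)
p = 0.67957

0.67957


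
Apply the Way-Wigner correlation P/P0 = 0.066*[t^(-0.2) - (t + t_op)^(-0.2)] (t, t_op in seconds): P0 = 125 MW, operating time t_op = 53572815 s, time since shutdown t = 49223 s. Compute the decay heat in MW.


P/P0 = 0.066 * [t^(-0.2) - (t + t_op)^(-0.2)]
P/P0 = 0.066 * [49223^(-0.2) - (49223 + 53572815)^(-0.2)]
P/P0 = 0.066 * [0.1152302 - 0.02845321] = 0.005727281
P = 125 * 0.005727281 = 0.71591 MW

0.71591


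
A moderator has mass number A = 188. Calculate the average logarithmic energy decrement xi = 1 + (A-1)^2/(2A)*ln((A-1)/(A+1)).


xi = 1 + (A-1)^2/(2A) * ln((A-1)/(A+1))
xi = 1 + (188-1)^2/(2*188) * ln((188-1)/(188 +1))
xi = 0.010601

0.010601


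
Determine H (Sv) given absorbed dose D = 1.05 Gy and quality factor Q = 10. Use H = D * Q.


H = D * Q
H = 1.05 * 10
H = 10.500 Sv

10.500


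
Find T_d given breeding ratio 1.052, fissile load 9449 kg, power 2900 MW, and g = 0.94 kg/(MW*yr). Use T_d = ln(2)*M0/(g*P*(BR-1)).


Breeding gain G = BR - 1 = 1.052 - 1 = 0.052
Fissile production rate = g * P * G = 0.94 * 2900 * 0.052 = 141.752 kg/yr
T_d = ln(2) * M0 / (g * P * G)
T_d = ln(2) * 9449 / 141.752 = 46.204 yr

46.204


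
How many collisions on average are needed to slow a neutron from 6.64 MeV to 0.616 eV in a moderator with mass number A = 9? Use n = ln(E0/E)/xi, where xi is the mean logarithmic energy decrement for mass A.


xi = 1 + (A-1)^2/(2A)*ln((A-1)/(A+1)) = 0.2066007 (for A = 9)
n = ln(E0/E) / xi
n = ln(6.64e6 / 0.616) / 0.2066007
n = ln(1.077922e+07) / 0.2066007 = 78.379

78.379


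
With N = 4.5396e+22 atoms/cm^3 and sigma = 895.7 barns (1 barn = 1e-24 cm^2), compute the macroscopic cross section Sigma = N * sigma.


Sigma = N * sigma_barns * 1e-24
Sigma = 4.5396e+22 * 895.7 * 1e-24
Sigma = 40.661 /cm

40.661


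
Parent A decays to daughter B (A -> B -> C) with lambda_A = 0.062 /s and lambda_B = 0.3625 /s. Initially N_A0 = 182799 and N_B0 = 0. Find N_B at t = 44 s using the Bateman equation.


N_B(t) = lambda_A * N_A0 / (lambda_B - lambda_A) * [exp(-lambda_A*t) - exp(-lambda_B*t)]
exp(-0.062*44) = 0.06534986; exp(-0.3625*44) = 1.183050e-07
N_B = 0.062 * 182799 / (0.3625 - 0.062) * (0.06534986 - 1.183050e-07)
N_B = 2464.7

2464.7


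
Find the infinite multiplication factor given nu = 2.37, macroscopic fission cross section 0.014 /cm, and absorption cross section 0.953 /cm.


k_inf = nu * Sigma_f / Sigma_a
k_inf = 2.37 * 0.014 / 0.953
k_inf = 0.034816

0.034816


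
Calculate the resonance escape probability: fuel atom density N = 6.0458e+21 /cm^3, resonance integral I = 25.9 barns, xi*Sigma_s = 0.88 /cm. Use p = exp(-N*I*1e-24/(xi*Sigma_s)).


p = exp(-N * I * 1e-24 / (xi*Sigma_s))
p = exp(-6.0458e+21 * 25.9 * 1e-24 / 0.88)
p = 0.83699

0.83699


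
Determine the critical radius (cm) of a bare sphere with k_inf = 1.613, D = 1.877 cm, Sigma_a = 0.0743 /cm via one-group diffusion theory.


L^2 = D / Sigma_a = 1.877 / 0.0743 = 25.26245 cm^2
B_m^2 = (k_inf - 1) / L^2 = (1.613 - 1) / 25.26245 = 0.02426526 /cm^2
For a bare sphere: B_g = pi/R, so R_c = pi / sqrt(B_m^2)
R_c = pi / sqrt(0.02426526) = 20.168 cm

20.168


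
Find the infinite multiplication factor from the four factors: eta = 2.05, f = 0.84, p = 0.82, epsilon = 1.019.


k_inf = eta * f * p * epsilon
k_inf = 2.05 * 0.84 * 0.82 * 1.019
k_inf = 1.4389

1.4389


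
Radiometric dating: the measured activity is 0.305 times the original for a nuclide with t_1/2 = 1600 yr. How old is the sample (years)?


lambda = ln(2) / t_half = ln(2) / 1600 = 4.332170e-04 /yr
t = -ln(A/A0) / lambda
t = -ln(0.305) / 4.332170e-04
t = 2741.0 yr

2741.0


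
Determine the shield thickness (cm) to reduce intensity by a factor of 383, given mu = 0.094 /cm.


x = ln(factor) / mu
x = ln(383) / 0.094
x = 63.277 cm

63.277


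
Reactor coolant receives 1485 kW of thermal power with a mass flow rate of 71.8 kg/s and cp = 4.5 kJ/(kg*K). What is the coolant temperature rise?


dT = Q / (m_dot * cp)
dT = 1485 / (71.8 * 4.5)
dT = 4.5961 C

4.5961


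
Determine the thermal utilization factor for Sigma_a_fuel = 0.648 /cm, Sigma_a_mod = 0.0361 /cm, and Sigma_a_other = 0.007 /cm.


f = Sigma_a_fuel / (Sigma_a_fuel + Sigma_a_mod + Sigma_a_other)
f = 0.648 / (0.648 + 0.0361 + 0.007)
f = 0.93764

0.93764


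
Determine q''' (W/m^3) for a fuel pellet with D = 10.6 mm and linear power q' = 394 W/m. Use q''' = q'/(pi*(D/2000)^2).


r = D / 2 / 1000 = 10.6 / 2 / 1000 = 0.0053 m
q''' = q' / (pi * r^2)
q''' = 394 / (pi * 0.0053^2)
q''' = 4.4647e+06 W/m^3

4.4647e+06


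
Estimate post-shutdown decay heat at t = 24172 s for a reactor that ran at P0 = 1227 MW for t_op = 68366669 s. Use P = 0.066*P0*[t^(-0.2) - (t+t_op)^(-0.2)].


P/P0 = 0.066 * [t^(-0.2) - (t + t_op)^(-0.2)]
P/P0 = 0.066 * [24172^(-0.2) - (24172 + 68366669)^(-0.2)]
P/P0 = 0.066 * [0.1328426 - 0.02710194] = 0.006978884
P = 1227 * 0.006978884 = 8.5631 MW

8.5631


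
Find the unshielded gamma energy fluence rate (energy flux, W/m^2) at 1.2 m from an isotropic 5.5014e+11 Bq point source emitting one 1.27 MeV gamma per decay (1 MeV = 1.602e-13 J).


psi = A * E * 1.602e-13 / (4*pi*r^2)
psi = 5.5014e+11 * 1.27 * 1.602e-13 / (4*pi*1.2^2)
psi = 0.0061854 W/m^2

0.0061854


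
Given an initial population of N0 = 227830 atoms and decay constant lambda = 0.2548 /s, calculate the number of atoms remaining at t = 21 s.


N = N0 * exp(-lambda * t)
N = 227830 * exp(-0.2548 * 21)
N = 1080.9

1080.9


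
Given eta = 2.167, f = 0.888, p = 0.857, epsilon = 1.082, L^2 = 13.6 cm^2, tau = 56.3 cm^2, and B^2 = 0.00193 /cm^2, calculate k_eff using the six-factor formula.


k_inf = eta*f*p*eps = 2.167*0.888*0.857*1.082 = 1.784350
P_TNL = 1/(1 + L^2*B^2) = 1/(1 + 13.6*0.00193) = 0.9744233
P_FNL = exp(-B^2*tau) = exp(-0.00193*56.3) = 0.8970363
k_eff = k_inf * P_TNL * P_FNL = 1.784350 * 0.9744233 * 0.8970363
k_eff = 1.5597

1.5597


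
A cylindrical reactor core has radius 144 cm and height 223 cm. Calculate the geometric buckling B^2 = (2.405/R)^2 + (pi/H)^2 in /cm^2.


B^2 = (2.405/R)^2 + (pi/H)^2
B^2 = (2.405/144)^2 + (pi/223)^2
B^2 = 4.7740e-04 /cm^2

4.7740e-04


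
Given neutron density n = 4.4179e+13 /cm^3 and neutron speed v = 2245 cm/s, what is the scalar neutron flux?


phi = n * v
phi = 4.4179e+13 * 2245
phi = 9.9182e+16 /cm^2/s

9.9182e+16


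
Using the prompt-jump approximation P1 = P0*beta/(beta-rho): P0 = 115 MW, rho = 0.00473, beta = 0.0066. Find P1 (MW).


P1/P0 = beta / (beta - rho)
P1/P0 = 0.0066 / (0.0066 - 0.00473) = 3.529412
P1 = 115 * 3.529412 = 405.88 MW

405.88


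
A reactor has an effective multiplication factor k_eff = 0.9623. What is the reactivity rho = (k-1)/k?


rho = (k_eff - 1) / k_eff
rho = (0.9623 - 1) / 0.9623
rho = -0.039177

-0.039177
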